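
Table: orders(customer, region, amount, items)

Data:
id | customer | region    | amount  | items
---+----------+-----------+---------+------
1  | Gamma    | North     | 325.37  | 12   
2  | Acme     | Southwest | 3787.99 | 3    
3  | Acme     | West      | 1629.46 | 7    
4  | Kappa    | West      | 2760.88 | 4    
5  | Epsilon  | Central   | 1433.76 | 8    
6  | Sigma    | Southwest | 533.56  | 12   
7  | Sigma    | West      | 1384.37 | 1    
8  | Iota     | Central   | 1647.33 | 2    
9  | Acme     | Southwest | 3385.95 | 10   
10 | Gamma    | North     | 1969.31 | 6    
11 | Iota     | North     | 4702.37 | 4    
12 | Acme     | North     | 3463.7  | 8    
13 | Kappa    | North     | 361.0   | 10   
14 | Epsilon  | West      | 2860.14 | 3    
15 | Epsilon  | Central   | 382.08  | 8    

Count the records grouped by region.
SELECT region, COUNT(*) as count
FROM orders
GROUP BY region

Result:
  Central: 3
  North: 5
  Southwest: 3
  West: 4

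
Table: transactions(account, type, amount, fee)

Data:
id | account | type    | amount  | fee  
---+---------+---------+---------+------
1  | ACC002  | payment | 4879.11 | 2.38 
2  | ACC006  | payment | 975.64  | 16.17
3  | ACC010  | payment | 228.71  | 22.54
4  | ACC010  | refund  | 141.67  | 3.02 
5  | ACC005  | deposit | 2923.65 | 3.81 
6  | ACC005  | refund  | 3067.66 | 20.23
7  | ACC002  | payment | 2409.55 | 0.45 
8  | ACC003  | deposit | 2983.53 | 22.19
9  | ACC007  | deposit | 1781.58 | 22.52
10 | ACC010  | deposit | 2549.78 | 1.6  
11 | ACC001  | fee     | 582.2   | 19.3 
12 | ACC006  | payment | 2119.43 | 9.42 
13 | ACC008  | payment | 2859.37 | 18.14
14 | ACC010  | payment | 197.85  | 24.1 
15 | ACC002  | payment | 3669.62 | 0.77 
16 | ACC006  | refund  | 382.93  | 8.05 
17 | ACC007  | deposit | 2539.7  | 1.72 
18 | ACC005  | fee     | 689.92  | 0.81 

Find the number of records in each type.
SELECT type, COUNT(*) as count
FROM transactions
GROUP BY type

Result:
  deposit: 5
  fee: 2
  payment: 8
  refund: 3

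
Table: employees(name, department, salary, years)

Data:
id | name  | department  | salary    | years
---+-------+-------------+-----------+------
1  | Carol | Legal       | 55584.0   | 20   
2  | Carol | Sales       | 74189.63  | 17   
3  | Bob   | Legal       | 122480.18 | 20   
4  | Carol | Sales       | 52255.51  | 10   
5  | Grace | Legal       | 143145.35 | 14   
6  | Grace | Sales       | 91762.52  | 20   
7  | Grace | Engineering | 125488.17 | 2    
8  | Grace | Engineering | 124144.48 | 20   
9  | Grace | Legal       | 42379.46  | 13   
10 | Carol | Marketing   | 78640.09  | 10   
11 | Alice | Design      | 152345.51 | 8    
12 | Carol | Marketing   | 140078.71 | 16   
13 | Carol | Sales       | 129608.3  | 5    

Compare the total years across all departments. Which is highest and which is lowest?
SELECT department, SUM(years)
FROM employees
GROUP BY department
ORDER BY SUM(years)

All groups:
  Design: 8
  Engineering: 22
  Marketing: 26
  Sales: 52
  Legal: 67

Highest: Legal (67)
Lowest: Design (8)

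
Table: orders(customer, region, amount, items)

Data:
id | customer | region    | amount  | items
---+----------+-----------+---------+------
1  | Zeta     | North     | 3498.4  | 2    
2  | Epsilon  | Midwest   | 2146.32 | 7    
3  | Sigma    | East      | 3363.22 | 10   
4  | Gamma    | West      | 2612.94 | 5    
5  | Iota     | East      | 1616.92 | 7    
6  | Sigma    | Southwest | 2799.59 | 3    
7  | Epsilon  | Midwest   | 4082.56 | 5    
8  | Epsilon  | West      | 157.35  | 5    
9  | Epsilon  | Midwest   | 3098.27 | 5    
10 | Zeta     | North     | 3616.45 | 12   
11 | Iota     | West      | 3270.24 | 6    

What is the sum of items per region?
SELECT region, SUM(items) as result
FROM orders
GROUP BY region

Result:
  East: 17
  Midwest: 17
  North: 14
  Southwest: 3
  West: 16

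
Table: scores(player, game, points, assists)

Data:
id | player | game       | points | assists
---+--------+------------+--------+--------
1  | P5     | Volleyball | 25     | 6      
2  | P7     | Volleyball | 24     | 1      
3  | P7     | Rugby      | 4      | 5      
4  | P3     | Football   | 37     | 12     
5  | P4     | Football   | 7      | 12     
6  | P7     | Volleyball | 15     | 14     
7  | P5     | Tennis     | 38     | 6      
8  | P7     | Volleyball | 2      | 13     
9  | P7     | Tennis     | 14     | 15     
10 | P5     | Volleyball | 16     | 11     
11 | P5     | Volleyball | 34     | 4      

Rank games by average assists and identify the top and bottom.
SELECT game, AVG(assists)
FROM scores
GROUP BY game
ORDER BY AVG(assists)

All groups:
  Rugby: 5.00
  Volleyball: 8.17
  Tennis: 10.50
  Football: 12.00

Highest: Football (12.00)
Lowest: Rugby (5.00)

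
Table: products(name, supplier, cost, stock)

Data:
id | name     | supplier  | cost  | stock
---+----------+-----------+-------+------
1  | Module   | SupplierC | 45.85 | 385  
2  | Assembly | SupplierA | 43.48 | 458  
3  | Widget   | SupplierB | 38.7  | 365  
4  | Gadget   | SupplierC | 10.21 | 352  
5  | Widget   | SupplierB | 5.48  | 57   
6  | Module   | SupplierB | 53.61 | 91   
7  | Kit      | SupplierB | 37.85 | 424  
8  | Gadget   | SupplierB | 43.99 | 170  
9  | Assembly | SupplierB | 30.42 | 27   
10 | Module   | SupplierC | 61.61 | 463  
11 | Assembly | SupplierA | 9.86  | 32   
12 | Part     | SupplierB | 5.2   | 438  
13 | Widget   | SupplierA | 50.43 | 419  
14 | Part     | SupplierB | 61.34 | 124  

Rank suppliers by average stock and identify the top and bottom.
SELECT supplier, AVG(stock)
FROM products
GROUP BY supplier
ORDER BY AVG(stock)

All groups:
  SupplierB: 212.00
  SupplierA: 303.00
  SupplierC: 400.00

Highest: SupplierC (400.00)
Lowest: SupplierB (212.00)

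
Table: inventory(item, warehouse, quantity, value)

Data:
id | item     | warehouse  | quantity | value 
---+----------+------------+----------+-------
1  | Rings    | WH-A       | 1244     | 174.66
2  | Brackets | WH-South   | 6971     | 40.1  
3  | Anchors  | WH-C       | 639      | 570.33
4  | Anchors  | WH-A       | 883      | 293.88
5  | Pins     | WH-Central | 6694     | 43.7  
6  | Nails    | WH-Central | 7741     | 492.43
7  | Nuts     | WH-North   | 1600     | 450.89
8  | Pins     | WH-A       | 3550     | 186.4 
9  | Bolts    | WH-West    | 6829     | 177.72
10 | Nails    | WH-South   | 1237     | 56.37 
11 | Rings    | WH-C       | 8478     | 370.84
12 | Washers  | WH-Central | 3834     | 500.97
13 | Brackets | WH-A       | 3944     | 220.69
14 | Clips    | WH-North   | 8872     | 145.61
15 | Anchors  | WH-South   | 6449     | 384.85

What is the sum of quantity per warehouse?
SELECT warehouse, SUM(quantity) as result
FROM inventory
GROUP BY warehouse

Result:
  WH-A: 9621
  WH-C: 9117
  WH-Central: 18269
  WH-North: 10472
  WH-South: 14657
  WH-West: 6829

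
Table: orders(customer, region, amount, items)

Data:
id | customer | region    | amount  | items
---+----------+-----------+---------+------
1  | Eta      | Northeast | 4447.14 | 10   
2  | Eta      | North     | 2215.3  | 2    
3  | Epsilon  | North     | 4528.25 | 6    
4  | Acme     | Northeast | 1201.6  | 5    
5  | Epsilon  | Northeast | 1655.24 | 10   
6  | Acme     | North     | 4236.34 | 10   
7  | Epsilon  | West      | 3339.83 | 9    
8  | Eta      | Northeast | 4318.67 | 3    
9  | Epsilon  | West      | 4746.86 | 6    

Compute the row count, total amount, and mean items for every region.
SELECT region,
       COUNT(*) as cnt,
       SUM(amount) as total_amount,
       AVG(items) as avg_items
FROM orders
GROUP BY region

Result:
  North: 3 records, 10979.89 total amount, 6.00 avg items
  Northeast: 4 records, 11622.65 total amount, 7.00 avg items
  West: 2 records, 8086.69 total amount, 7.50 avg items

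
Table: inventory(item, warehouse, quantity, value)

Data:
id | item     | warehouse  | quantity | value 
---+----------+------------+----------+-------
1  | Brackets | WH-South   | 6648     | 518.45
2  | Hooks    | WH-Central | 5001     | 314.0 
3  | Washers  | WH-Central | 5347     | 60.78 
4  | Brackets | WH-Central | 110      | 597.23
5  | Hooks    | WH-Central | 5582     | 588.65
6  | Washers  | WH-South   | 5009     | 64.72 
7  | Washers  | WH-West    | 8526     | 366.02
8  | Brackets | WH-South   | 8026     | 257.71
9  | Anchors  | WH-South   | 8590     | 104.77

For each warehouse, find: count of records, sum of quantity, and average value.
SELECT warehouse,
       COUNT(*) as cnt,
       SUM(quantity) as total_quantity,
       AVG(value) as avg_value
FROM inventory
GROUP BY warehouse

Result:
  WH-Central: 4 records, 16040 total quantity, 390.17 avg value
  WH-South: 4 records, 28273 total quantity, 236.41 avg value
  WH-West: 1 records, 8526 total quantity, 366.02 avg value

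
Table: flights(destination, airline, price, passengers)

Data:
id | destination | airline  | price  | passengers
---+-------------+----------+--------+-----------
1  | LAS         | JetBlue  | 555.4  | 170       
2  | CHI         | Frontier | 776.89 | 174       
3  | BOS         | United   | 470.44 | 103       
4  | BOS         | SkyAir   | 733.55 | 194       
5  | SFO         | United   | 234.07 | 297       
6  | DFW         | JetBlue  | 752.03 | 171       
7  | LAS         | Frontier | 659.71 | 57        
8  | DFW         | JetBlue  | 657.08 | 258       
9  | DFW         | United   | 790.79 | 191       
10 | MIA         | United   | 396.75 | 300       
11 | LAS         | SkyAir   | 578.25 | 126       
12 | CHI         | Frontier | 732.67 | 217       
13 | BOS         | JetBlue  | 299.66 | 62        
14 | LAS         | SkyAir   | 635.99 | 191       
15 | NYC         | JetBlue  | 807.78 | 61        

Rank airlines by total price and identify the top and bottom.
SELECT airline, SUM(price)
FROM flights
GROUP BY airline
ORDER BY SUM(price)

All groups:
  United: 1892.05
  SkyAir: 1947.79
  Frontier: 2169.27
  JetBlue: 3071.95

Highest: JetBlue (3071.95)
Lowest: United (1892.05)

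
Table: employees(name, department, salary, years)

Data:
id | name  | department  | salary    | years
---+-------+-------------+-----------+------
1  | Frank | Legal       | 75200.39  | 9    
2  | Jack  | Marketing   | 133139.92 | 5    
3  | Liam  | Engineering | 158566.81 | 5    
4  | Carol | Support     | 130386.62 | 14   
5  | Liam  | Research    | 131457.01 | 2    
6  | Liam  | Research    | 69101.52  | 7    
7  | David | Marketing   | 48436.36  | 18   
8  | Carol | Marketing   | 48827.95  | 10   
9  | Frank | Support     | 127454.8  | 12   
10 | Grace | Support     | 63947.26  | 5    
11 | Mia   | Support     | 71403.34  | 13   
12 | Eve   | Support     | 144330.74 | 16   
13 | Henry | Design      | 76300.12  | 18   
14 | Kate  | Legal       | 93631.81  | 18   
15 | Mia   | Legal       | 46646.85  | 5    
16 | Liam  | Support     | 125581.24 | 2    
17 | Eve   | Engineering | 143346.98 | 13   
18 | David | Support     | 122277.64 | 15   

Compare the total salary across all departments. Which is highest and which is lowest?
SELECT department, SUM(salary)
FROM employees
GROUP BY department
ORDER BY SUM(salary)

All groups:
  Design: 76300.12
  Research: 200558.53
  Legal: 215479.05
  Marketing: 230404.23
  Engineering: 301913.79
  Support: 785381.64

Highest: Support (785381.64)
Lowest: Design (76300.12)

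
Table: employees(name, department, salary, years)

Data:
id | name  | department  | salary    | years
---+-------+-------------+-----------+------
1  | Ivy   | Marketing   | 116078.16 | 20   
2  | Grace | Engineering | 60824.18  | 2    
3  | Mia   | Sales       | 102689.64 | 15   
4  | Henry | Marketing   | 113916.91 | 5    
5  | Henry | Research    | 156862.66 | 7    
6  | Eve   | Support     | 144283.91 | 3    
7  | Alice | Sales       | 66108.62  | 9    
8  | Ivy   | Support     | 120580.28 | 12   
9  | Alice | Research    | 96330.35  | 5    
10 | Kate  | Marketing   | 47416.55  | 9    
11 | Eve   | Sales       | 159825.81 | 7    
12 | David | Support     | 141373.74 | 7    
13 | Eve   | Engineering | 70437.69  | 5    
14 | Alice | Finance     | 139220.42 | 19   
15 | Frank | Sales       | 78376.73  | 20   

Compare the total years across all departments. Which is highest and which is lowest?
SELECT department, SUM(years)
FROM employees
GROUP BY department
ORDER BY SUM(years)

All groups:
  Engineering: 7
  Research: 12
  Finance: 19
  Support: 22
  Marketing: 34
  Sales: 51

Highest: Sales (51)
Lowest: Engineering (7)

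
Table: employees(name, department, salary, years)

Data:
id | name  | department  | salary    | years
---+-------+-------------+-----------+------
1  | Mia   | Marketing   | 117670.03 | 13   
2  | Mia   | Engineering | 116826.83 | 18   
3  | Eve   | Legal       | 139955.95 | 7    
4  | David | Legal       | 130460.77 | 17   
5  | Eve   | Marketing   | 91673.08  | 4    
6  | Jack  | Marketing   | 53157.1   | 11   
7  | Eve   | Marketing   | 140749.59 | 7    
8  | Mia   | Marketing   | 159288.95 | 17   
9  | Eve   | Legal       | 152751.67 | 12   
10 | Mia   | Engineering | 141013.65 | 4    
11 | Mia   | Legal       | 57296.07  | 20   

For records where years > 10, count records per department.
SELECT department, COUNT(*)
FROM employees
WHERE years > 10
GROUP BY department

Note: WHERE filters rows before grouping.

Result:
  Engineering: 1
  Legal: 3
  Marketing: 3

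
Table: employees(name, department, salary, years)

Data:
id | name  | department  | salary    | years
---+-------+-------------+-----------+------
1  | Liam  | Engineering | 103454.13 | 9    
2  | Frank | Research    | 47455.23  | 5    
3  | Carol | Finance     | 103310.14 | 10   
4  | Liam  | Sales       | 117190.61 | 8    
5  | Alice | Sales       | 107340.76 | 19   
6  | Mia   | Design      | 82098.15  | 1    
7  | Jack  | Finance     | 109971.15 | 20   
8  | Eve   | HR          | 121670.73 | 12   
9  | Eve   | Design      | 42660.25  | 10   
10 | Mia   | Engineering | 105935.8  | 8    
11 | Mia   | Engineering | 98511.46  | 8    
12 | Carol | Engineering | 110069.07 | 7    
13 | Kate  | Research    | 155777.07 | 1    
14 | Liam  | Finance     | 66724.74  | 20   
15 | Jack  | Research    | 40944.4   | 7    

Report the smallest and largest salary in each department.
SELECT department, MIN(salary), MAX(salary)
FROM employees
GROUP BY department

Result:
  Design: min=42660.25, max=82098.15
  Engineering: min=98511.46, max=110069.07
  Finance: min=66724.74, max=109971.15
  HR: min=121670.73, max=121670.73
  Research: min=40944.40, max=155777.07
  Sales: min=107340.76, max=117190.61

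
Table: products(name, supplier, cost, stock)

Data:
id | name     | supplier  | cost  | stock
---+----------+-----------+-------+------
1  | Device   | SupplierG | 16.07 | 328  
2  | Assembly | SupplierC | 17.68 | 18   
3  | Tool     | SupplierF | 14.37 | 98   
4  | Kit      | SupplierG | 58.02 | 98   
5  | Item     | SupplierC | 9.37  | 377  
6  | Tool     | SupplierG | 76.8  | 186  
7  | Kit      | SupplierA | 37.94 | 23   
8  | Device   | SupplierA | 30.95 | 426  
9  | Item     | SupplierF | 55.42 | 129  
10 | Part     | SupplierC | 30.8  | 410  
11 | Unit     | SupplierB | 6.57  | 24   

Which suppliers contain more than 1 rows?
SELECT supplier, COUNT(*) as cnt
FROM products
GROUP BY supplier
HAVING COUNT(*) > 1

Result:
  SupplierA: 2
  SupplierC: 3
  SupplierF: 2
  SupplierG: 3

Note: HAVING filters groups after aggregation, WHERE filters rows before.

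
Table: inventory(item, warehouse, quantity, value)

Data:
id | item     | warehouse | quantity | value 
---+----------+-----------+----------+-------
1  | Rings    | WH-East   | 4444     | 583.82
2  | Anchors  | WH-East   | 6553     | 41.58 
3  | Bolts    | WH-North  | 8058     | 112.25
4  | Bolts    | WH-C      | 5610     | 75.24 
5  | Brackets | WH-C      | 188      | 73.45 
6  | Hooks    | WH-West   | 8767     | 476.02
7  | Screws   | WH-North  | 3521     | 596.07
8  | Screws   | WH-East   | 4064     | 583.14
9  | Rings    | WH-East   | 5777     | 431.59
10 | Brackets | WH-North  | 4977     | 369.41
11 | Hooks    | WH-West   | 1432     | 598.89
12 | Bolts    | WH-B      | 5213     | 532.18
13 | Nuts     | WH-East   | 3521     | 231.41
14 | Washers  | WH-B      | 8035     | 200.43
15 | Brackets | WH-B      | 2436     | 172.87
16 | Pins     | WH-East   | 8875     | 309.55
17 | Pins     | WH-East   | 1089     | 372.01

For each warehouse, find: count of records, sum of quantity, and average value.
SELECT warehouse,
       COUNT(*) as cnt,
       SUM(quantity) as total_quantity,
       AVG(value) as avg_value
FROM inventory
GROUP BY warehouse

Result:
  WH-B: 3 records, 15684 total quantity, 301.83 avg value
  WH-C: 2 records, 5798 total quantity, 74.35 avg value
  WH-East: 7 records, 34323 total quantity, 364.73 avg value
  WH-North: 3 records, 16556 total quantity, 359.24 avg value
  WH-West: 2 records, 10199 total quantity, 537.46 avg value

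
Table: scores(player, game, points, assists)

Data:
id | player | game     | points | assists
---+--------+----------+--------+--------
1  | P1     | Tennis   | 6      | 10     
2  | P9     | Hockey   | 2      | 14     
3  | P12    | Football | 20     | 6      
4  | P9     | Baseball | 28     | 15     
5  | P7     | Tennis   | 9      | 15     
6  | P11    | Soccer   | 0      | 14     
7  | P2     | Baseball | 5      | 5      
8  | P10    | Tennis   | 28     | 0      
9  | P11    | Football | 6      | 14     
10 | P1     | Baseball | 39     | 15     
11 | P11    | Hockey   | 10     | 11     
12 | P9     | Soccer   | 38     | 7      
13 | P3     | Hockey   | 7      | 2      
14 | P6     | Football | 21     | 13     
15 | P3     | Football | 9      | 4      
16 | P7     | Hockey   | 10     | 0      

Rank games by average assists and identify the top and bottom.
SELECT game, AVG(assists)
FROM scores
GROUP BY game
ORDER BY AVG(assists)

All groups:
  Hockey: 6.75
  Tennis: 8.33
  Football: 9.25
  Soccer: 10.50
  Baseball: 11.67

Highest: Baseball (11.67)
Lowest: Hockey (6.75)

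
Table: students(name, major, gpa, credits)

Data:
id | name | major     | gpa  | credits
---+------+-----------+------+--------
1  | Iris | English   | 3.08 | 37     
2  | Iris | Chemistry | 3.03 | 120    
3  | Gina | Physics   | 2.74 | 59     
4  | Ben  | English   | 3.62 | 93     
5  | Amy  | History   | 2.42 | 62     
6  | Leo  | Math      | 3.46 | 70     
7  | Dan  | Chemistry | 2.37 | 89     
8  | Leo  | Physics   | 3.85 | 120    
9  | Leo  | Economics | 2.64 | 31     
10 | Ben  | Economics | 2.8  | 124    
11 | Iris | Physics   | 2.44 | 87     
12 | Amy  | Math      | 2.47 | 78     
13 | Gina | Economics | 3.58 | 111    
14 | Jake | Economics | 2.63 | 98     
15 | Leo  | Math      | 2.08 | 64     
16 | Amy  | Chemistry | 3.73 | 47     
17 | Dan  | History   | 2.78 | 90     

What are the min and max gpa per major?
SELECT major, MIN(gpa), MAX(gpa)
FROM students
GROUP BY major

Result:
  Chemistry: min=2.37, max=3.73
  Economics: min=2.63, max=3.58
  English: min=3.08, max=3.62
  History: min=2.42, max=2.78
  Math: min=2.08, max=3.46
  Physics: min=2.44, max=3.85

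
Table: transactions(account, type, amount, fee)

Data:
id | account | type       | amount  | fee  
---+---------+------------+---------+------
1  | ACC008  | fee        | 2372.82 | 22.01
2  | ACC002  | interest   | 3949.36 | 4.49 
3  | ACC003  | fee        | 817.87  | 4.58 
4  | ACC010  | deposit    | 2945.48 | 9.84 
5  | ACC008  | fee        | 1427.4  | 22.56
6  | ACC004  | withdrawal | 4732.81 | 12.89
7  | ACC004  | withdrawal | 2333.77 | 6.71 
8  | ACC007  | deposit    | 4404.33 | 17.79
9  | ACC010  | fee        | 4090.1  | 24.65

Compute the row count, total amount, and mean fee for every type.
SELECT type,
       COUNT(*) as cnt,
       SUM(amount) as total_amount,
       AVG(fee) as avg_fee
FROM transactions
GROUP BY type

Result:
  deposit: 2 records, 7349.81 total amount, 13.82 avg fee
  fee: 4 records, 8708.19 total amount, 18.45 avg fee
  interest: 1 records, 3949.36 total amount, 4.49 avg fee
  withdrawal: 2 records, 7066.58 total amount, 9.80 avg fee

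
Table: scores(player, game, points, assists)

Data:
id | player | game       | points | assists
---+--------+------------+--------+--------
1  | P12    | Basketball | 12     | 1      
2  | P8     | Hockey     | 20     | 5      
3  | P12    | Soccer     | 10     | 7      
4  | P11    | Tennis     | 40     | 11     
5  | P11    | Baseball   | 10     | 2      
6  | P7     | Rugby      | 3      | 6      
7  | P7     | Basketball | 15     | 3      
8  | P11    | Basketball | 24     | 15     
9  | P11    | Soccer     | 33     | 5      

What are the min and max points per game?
SELECT game, MIN(points), MAX(points)
FROM scores
GROUP BY game

Result:
  Baseball: min=10, max=10
  Basketball: min=12, max=24
  Hockey: min=20, max=20
  Rugby: min=3, max=3
  Soccer: min=10, max=33
  Tennis: min=40, max=40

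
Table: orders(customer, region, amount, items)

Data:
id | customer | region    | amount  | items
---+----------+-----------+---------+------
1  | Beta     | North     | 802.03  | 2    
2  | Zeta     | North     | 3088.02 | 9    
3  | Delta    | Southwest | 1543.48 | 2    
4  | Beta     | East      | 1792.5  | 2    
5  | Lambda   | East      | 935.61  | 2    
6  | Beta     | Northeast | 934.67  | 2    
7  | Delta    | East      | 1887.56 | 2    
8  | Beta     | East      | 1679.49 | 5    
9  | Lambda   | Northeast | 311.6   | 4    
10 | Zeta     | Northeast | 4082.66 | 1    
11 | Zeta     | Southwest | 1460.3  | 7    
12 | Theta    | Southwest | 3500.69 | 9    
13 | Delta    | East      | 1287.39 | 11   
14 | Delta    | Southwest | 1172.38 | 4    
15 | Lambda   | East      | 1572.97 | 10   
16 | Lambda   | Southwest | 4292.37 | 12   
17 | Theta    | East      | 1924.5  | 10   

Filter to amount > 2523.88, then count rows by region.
SELECT region, COUNT(*)
FROM orders
WHERE amount > 2523.88
GROUP BY region

Note: WHERE filters rows before grouping.

Result:
  North: 1
  Northeast: 1
  Southwest: 2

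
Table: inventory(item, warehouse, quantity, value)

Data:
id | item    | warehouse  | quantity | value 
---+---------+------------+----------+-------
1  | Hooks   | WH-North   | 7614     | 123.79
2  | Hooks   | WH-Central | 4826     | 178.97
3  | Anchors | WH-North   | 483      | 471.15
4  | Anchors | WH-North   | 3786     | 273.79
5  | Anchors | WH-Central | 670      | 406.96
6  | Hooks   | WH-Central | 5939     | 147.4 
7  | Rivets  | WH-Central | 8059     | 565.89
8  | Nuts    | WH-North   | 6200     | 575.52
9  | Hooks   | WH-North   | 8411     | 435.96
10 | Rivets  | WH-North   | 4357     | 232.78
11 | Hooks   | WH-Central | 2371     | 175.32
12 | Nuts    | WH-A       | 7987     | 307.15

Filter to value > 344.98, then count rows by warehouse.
SELECT warehouse, COUNT(*)
FROM inventory
WHERE value > 344.98
GROUP BY warehouse

Note: WHERE filters rows before grouping.

Result:
  WH-Central: 2
  WH-North: 3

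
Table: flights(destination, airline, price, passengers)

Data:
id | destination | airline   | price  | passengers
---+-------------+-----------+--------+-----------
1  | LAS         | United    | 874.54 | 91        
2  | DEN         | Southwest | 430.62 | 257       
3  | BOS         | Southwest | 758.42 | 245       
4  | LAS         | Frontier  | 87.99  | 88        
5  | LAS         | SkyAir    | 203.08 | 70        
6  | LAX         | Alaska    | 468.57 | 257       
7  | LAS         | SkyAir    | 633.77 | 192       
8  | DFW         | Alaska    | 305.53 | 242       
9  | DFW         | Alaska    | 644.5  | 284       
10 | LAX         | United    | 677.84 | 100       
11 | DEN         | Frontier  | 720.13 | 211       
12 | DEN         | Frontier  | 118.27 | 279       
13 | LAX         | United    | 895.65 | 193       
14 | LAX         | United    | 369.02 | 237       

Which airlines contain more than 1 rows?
SELECT airline, COUNT(*) as cnt
FROM flights
GROUP BY airline
HAVING COUNT(*) > 1

Result:
  Alaska: 3
  Frontier: 3
  SkyAir: 2
  Southwest: 2
  United: 4

Note: HAVING filters groups after aggregation, WHERE filters rows before.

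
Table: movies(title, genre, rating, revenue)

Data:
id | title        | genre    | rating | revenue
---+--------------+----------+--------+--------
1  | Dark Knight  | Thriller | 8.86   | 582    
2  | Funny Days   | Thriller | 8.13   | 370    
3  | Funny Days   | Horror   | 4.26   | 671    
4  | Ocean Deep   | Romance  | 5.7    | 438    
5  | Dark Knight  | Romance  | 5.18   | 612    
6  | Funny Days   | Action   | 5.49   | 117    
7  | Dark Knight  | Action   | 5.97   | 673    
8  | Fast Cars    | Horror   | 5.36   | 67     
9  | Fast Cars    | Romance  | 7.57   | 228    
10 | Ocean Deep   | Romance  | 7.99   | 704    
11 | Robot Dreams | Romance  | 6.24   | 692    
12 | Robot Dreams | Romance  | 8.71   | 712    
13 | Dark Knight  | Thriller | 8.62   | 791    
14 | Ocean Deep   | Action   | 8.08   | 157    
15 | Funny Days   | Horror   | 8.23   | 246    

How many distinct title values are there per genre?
SELECT genre, COUNT(DISTINCT title)
FROM movies
GROUP BY genre

Result:
  Action: 3 distinct
  Horror: 2 distinct
  Romance: 4 distinct
  Thriller: 2 distinct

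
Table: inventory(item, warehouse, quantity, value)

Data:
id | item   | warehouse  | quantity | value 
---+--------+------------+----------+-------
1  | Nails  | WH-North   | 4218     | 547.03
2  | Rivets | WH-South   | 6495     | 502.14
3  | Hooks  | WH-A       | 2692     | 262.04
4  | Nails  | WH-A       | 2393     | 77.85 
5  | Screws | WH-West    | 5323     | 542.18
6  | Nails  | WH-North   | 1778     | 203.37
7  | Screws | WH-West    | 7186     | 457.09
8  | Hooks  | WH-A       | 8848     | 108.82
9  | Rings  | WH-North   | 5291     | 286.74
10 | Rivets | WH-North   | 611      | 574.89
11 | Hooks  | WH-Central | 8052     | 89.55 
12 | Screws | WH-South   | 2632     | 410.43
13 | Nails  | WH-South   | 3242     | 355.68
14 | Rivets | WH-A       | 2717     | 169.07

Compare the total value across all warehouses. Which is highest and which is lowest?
SELECT warehouse, SUM(value)
FROM inventory
GROUP BY warehouse
ORDER BY SUM(value)

All groups:
  WH-Central: 89.55
  WH-A: 617.78
  WH-West: 999.27
  WH-South: 1268.25
  WH-North: 1612.03

Highest: WH-North (1612.03)
Lowest: WH-Central (89.55)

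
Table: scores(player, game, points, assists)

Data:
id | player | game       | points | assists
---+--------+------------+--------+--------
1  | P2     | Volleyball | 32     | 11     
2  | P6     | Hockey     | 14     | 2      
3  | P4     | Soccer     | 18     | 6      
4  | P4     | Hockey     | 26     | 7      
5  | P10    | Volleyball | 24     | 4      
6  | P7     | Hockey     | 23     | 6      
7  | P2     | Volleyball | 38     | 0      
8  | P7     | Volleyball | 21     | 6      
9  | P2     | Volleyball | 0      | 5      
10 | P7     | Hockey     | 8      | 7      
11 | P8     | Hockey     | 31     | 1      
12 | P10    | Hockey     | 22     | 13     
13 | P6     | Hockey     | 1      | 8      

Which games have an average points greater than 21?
SELECT game, AVG(points)
FROM scores
GROUP BY game
HAVING AVG(points) > 21

Result:
  Volleyball: avg=23.00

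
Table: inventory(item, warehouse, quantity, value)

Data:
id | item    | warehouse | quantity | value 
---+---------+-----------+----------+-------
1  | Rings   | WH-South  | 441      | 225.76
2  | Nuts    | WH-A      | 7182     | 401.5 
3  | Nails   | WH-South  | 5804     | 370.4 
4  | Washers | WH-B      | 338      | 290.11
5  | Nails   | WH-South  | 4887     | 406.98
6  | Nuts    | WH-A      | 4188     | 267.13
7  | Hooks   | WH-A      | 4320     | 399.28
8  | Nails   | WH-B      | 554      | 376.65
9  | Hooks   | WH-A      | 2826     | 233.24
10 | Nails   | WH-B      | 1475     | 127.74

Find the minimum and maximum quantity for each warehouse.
SELECT warehouse, MIN(quantity), MAX(quantity)
FROM inventory
GROUP BY warehouse

Result:
  WH-A: min=2826, max=7182
  WH-B: min=338, max=1475
  WH-South: min=441, max=5804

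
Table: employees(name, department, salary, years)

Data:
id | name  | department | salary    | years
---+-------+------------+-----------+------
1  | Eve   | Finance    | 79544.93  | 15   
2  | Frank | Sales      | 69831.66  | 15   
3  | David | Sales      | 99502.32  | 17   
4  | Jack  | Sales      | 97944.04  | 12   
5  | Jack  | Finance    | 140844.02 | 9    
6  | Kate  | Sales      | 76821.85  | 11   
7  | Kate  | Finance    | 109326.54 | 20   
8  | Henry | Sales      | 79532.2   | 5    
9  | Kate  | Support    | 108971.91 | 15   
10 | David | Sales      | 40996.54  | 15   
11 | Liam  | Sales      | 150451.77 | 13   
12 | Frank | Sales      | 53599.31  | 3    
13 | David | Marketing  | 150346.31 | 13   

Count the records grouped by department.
SELECT department, COUNT(*) as count
FROM employees
GROUP BY department

Result:
  Finance: 3
  Marketing: 1
  Sales: 8
  Support: 1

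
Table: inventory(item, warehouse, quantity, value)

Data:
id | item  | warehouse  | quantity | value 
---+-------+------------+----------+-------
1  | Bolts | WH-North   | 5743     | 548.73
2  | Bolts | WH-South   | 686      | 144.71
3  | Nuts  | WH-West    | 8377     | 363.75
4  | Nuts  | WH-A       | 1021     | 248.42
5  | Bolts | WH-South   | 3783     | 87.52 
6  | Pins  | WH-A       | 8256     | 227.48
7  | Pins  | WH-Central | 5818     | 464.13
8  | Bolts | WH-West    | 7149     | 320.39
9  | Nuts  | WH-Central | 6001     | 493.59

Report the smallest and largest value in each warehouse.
SELECT warehouse, MIN(value), MAX(value)
FROM inventory
GROUP BY warehouse

Result:
  WH-A: min=227.48, max=248.42
  WH-Central: min=464.13, max=493.59
  WH-North: min=548.73, max=548.73
  WH-South: min=87.52, max=144.71
  WH-West: min=320.39, max=363.75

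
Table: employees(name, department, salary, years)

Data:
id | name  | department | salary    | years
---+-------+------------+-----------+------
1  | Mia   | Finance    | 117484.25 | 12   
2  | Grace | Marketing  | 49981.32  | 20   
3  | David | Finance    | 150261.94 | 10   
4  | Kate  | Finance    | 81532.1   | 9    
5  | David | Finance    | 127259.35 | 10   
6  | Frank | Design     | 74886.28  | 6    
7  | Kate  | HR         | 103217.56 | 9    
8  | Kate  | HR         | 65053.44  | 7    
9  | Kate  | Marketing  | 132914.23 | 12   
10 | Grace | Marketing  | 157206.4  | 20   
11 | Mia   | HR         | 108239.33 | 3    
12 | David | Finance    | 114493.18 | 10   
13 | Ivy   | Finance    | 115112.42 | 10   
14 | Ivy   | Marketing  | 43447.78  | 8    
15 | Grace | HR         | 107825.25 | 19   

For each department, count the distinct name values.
SELECT department, COUNT(DISTINCT name)
FROM employees
GROUP BY department

Result:
  Design: 1 distinct
  Finance: 4 distinct
  HR: 3 distinct
  Marketing: 3 distinct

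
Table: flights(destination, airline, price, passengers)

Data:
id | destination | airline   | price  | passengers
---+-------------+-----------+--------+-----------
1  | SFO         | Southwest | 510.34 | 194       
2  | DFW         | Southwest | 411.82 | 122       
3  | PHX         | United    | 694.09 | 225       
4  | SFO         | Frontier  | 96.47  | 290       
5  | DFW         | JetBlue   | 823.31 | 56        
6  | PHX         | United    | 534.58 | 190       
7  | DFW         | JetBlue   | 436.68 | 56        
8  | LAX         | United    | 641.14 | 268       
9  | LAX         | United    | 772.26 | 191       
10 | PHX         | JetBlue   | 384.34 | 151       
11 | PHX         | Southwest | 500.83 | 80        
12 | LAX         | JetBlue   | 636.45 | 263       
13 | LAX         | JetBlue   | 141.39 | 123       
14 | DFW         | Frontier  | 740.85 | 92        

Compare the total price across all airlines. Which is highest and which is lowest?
SELECT airline, SUM(price)
FROM flights
GROUP BY airline
ORDER BY SUM(price)

All groups:
  Frontier: 837.32
  Southwest: 1422.99
  JetBlue: 2422.17
  United: 2642.07

Highest: United (2642.07)
Lowest: Frontier (837.32)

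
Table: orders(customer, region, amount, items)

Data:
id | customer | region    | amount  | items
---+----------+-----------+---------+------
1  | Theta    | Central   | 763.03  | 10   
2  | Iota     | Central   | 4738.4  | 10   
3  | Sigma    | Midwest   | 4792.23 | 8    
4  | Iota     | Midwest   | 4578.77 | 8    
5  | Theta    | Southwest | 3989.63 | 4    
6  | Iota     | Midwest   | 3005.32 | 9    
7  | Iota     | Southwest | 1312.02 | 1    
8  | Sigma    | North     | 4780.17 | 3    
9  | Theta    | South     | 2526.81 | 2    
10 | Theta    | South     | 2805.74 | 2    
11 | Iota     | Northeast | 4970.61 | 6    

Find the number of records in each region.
SELECT region, COUNT(*) as count
FROM orders
GROUP BY region

Result:
  Central: 2
  Midwest: 3
  North: 1
  Northeast: 1
  South: 2
  Southwest: 2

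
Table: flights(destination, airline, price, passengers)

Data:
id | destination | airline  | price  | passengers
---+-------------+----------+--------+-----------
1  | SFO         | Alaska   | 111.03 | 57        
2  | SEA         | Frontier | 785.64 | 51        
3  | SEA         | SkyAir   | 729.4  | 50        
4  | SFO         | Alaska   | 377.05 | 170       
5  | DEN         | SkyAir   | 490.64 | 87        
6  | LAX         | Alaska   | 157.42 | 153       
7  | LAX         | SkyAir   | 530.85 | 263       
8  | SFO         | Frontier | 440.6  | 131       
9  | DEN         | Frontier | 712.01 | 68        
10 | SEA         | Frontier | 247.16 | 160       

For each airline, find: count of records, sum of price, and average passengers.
SELECT airline,
       COUNT(*) as cnt,
       SUM(price) as total_price,
       AVG(passengers) as avg_passengers
FROM flights
GROUP BY airline

Result:
  Alaska: 3 records, 645.50 total price, 126.67 avg passengers
  Frontier: 4 records, 2185.41 total price, 102.50 avg passengers
  SkyAir: 3 records, 1750.89 total price, 133.33 avg passengers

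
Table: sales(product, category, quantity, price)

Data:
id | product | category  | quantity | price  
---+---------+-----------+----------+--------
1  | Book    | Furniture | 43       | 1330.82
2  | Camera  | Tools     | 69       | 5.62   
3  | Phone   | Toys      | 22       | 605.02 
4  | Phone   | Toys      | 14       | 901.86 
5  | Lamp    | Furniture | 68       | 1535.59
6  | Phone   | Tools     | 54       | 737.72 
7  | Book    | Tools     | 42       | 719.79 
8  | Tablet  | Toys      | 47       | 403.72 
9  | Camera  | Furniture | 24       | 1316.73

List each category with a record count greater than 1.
SELECT category, COUNT(*) as cnt
FROM sales
GROUP BY category
HAVING COUNT(*) > 1

Result:
  Furniture: 3
  Tools: 3
  Toys: 3

Note: HAVING filters groups after aggregation, WHERE filters rows before.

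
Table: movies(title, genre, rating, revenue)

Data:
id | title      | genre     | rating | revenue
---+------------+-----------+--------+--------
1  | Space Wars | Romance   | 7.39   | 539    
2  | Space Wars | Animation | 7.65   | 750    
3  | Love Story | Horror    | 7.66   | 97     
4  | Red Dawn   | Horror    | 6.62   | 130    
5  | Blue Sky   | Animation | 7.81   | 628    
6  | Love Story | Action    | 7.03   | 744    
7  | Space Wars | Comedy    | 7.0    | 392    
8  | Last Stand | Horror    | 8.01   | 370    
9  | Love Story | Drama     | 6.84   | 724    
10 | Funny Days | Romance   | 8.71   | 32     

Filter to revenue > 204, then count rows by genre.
SELECT genre, COUNT(*)
FROM movies
WHERE revenue > 204
GROUP BY genre

Note: WHERE filters rows before grouping.

Result:
  Action: 1
  Animation: 2
  Comedy: 1
  Drama: 1
  Horror: 1
  Romance: 1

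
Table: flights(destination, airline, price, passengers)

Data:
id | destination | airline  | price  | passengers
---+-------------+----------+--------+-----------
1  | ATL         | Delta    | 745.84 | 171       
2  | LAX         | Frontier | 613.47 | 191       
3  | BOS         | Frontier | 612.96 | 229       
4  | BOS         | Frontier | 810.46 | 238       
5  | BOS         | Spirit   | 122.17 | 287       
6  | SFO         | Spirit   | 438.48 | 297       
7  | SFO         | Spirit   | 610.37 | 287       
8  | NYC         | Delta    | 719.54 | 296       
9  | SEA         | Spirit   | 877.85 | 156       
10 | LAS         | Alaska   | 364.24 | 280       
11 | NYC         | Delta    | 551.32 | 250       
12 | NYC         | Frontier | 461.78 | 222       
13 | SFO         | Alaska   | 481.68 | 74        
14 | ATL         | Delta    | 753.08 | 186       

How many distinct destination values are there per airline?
SELECT airline, COUNT(DISTINCT destination)
FROM flights
GROUP BY airline

Result:
  Alaska: 2 distinct
  Delta: 2 distinct
  Frontier: 3 distinct
  Spirit: 3 distinct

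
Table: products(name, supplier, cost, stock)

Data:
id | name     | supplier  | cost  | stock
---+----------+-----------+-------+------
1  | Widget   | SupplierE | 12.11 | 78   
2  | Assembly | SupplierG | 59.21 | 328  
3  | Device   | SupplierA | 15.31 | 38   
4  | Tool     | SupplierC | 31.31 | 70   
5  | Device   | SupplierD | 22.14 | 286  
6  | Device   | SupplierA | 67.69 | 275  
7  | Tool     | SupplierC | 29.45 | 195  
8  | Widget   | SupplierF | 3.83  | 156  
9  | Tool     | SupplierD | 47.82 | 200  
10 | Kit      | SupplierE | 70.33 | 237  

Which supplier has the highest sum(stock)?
SELECT supplier, SUM(stock) as val
FROM products
GROUP BY supplier
ORDER BY val DESC
LIMIT 1

Result: SupplierD with sum(stock) = 486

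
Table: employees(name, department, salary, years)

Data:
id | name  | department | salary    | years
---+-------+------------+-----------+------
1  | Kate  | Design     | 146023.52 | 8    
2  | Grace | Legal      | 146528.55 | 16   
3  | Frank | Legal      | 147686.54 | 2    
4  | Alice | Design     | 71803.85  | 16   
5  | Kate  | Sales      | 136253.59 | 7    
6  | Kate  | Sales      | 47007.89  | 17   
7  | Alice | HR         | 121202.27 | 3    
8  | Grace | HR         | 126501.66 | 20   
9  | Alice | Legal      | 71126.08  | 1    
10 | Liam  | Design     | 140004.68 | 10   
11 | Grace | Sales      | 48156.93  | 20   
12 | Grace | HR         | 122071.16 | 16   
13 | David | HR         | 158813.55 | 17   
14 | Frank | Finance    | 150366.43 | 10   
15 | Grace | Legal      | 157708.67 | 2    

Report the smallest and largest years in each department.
SELECT department, MIN(years), MAX(years)
FROM employees
GROUP BY department

Result:
  Design: min=8, max=16
  Finance: min=10, max=10
  HR: min=3, max=20
  Legal: min=1, max=16
  Sales: min=7, max=20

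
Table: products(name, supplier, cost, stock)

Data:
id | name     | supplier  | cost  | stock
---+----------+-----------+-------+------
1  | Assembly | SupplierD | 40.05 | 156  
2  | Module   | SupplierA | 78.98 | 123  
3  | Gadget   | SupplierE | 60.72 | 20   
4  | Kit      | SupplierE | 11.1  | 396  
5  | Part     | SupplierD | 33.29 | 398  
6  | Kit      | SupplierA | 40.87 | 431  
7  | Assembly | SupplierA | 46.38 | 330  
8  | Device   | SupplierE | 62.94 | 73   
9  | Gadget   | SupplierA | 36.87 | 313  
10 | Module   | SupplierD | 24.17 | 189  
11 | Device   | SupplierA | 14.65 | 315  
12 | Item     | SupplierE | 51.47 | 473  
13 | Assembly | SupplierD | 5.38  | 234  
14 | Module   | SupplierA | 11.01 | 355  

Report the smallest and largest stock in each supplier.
SELECT supplier, MIN(stock), MAX(stock)
FROM products
GROUP BY supplier

Result:
  SupplierA: min=123, max=431
  SupplierD: min=156, max=398
  SupplierE: min=20, max=473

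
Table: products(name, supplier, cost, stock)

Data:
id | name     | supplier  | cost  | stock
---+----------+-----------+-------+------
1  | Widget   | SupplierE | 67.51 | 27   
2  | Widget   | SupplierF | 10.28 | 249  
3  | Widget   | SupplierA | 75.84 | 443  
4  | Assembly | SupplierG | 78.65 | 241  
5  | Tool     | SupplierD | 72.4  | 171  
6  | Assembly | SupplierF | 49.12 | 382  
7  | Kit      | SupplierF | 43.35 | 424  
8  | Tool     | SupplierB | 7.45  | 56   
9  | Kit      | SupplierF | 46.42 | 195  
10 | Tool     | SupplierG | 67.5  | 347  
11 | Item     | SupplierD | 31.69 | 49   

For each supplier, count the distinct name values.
SELECT supplier, COUNT(DISTINCT name)
FROM products
GROUP BY supplier

Result:
  SupplierA: 1 distinct
  SupplierB: 1 distinct
  SupplierD: 2 distinct
  SupplierE: 1 distinct
  SupplierF: 3 distinct
  SupplierG: 2 distinct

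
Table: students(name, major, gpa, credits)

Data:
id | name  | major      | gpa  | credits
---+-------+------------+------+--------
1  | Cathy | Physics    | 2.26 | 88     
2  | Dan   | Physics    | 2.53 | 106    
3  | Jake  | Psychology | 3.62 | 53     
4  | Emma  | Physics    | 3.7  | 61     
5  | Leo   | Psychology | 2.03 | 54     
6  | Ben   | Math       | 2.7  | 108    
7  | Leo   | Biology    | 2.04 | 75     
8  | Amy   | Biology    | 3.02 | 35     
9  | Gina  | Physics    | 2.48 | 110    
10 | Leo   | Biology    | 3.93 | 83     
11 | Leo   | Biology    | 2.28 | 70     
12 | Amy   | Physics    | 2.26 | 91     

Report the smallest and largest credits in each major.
SELECT major, MIN(credits), MAX(credits)
FROM students
GROUP BY major

Result:
  Biology: min=35, max=83
  Math: min=108, max=108
  Physics: min=61, max=110
  Psychology: min=53, max=54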